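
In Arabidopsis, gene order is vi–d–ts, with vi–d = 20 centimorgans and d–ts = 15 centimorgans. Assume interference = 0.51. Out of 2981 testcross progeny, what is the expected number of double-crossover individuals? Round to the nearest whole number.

44

Map distances give recombination frequencies of 0.200 and 0.150 for the two intervals.
With interference 0.51 (so coincidence = 0.49), expected double-crossover frequency = 0.200 × 0.150 × 0.49 = 0.01470.
Expected number = 0.01470 × 2981 = 43.82 ≈ 44.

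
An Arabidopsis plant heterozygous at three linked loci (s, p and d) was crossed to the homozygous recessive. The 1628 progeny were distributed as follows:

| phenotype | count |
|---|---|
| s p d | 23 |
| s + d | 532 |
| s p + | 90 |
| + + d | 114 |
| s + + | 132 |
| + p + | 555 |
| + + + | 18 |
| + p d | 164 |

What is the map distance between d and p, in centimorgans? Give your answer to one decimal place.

20.7 centimorgans

The two most frequent reciprocal classes, s + d and + p +, are the parental types, so the F1 was s + d / + p +.
The two rarest classes, s p d and + + +, are the double crossovers. Comparing them with the parentals, only the p allele has switched, so p is the middle locus and the order is s – p – d.
Crossovers in the p–d interval produce the single-crossover classes s + + and + p d (132 + 164 = 296) plus the double crossovers (41).
RF(p–d) = (296 + 41) / 1628 = 337/1628 = 0.2070 → 20.7 centimorgans.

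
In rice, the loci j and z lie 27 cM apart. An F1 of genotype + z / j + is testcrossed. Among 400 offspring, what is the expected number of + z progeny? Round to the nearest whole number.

A map distance of 27 cM corresponds to a recombination frequency of 0.270.
The F1 is + z / j +, so + z is a parental gamete class with expected frequency (1 − r)/2 = 0.730/2 = 0.3650.
Expected number = 0.3650 × 400 = 146.00 ≈ 146.

146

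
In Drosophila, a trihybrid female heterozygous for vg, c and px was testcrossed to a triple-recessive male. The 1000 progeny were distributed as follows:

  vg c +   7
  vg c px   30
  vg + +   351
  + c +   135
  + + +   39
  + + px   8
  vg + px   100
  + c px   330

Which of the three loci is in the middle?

c

The two most frequent reciprocal classes, + c px and vg + +, are the parental types, so the F1 was + c px / vg + +.
The two rarest classes, + + px and vg c +, are the double crossovers. Comparing them with the parentals, only the c allele has switched, so c is the middle locus and the order is px – c – vg.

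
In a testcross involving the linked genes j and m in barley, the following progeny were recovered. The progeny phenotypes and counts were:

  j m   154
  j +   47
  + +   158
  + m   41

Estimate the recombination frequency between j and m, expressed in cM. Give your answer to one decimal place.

22.0 cM

The two most frequent classes, + + (158) and j m (154), are the parental types, so the F1 was + + / j m.
The recombinant classes are + m and j +: 41 + 47 = 88.
Recombination frequency = 88/400 = 0.2200 ≈ 22.0%, i.e. 22.0 cM.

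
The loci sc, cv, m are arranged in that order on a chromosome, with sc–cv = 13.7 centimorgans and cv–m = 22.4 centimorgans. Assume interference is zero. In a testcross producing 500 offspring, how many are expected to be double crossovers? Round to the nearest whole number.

Map distances give recombination frequencies of 0.137 and 0.224 for the two intervals.
With no interference, expected double-crossover frequency = 0.137 × 0.224 = 0.03069.
Expected number = 0.03069 × 500 = 15.34 ≈ 15.

15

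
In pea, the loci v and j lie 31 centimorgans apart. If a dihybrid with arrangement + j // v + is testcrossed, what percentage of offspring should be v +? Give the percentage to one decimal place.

34.5%

A map distance of 31 centimorgans corresponds to a recombination frequency of 0.310.
The F1 is + j / v +, so v + is a parental gamete class with expected frequency (1 − r)/2 = 0.690/2 = 0.3450.
That is 0.3450 = 34.5% of the progeny.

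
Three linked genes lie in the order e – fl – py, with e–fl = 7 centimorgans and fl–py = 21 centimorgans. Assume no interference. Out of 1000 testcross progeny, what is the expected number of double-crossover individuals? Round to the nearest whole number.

15

Map distances give recombination frequencies of 0.070 and 0.210 for the two intervals.
With no interference, expected double-crossover frequency = 0.070 × 0.210 = 0.01470.
Expected number = 0.01470 × 1000 = 14.70 ≈ 15.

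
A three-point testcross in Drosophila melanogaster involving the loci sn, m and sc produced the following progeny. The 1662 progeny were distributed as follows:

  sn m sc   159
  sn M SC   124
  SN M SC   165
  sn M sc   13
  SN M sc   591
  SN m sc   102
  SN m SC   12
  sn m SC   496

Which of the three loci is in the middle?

The two most frequent reciprocal classes, sn m SC and SN M sc, are the parental types, so the F1 was sn m SC / SN M sc.
The two rarest classes, SN m SC and sn M sc, are the double crossovers. Comparing them with the parentals, only the sn allele has switched, so sn is the middle locus and the order is m – sn – sc.

sn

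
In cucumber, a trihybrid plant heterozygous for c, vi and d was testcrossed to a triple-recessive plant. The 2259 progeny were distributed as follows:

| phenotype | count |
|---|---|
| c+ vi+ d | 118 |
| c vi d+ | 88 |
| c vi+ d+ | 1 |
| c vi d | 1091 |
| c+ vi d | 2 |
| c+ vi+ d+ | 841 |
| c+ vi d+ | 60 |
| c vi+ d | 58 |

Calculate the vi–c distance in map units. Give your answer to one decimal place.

The two most frequent reciprocal classes, c+ vi+ d+ and c vi d, are the parental types, so the F1 was c+ vi+ d+ / c vi d.
The two rarest classes, c vi+ d+ and c+ vi d, are the double crossovers. Comparing them with the parentals, only the c allele has switched, so c is the middle locus and the order is d – c – vi.
Crossovers in the c–vi interval produce the single-crossover classes c+ vi d+ and c vi+ d (60 + 58 = 118) plus the double crossovers (3).
RF(c–vi) = (118 + 3) / 2259 = 121/2259 = 0.0536 → 5.4 map units.

5.4 map units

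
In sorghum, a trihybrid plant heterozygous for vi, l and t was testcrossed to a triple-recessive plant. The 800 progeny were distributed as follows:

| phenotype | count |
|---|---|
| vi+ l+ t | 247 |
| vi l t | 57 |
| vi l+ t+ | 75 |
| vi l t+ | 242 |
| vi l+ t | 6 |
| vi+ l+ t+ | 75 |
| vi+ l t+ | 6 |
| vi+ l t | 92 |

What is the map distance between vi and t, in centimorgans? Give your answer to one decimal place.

18.0 centimorgans

The two most frequent reciprocal classes, vi l t+ and vi+ l+ t, are the parental types, so the F1 was vi l t+ / vi+ l+ t.
The two rarest classes, vi+ l t+ and vi l+ t, are the double crossovers. Comparing them with the parentals, only the vi allele has switched, so vi is the middle locus and the order is l – vi – t.
Crossovers in the vi–t interval produce the single-crossover classes vi l t and vi+ l+ t+ (57 + 75 = 132) plus the double crossovers (12).
RF(vi–t) = (132 + 12) / 800 = 144/800 = 0.1800 → 18.0 centimorgans.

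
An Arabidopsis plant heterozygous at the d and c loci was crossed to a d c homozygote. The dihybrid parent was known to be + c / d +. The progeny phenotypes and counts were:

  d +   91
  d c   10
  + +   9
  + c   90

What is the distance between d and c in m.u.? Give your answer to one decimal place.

9.5 m.u.

The recombinant classes are + + and d c: 9 + 10 = 19.
Recombination frequency = 19/200 = 0.0950 ≈ 9.5%, i.e. 9.5 m.u.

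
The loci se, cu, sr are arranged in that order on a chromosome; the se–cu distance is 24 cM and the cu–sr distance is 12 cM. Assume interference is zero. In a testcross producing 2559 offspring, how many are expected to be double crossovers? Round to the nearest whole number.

74

Map distances give recombination frequencies of 0.240 and 0.120 for the two intervals.
With no interference, expected double-crossover frequency = 0.240 × 0.120 = 0.02880.
Expected number = 0.02880 × 2559 = 73.70 ≈ 74.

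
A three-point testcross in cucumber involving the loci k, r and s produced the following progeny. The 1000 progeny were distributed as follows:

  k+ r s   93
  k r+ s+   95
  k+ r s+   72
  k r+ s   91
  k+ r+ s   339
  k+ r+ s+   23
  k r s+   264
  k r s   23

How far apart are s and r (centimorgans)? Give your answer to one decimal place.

23.4 centimorgans

The two most frequent reciprocal classes, k+ r+ s and k r s+, are the parental types, so the F1 was k+ r+ s / k r s+.
The two rarest classes, k+ r+ s+ and k r s, are the double crossovers. Comparing them with the parentals, only the s allele has switched, so s is the middle locus and the order is r – s – k.
Crossovers in the r–s interval produce the single-crossover classes k+ r s and k r+ s+ (93 + 95 = 188) plus the double crossovers (46).
RF(r–s) = (188 + 46) / 1000 = 234/1000 = 0.2340 → 23.4 centimorgans.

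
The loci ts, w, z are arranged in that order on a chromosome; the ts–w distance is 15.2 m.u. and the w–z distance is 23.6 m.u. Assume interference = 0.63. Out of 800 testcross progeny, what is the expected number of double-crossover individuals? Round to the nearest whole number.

11

Map distances give recombination frequencies of 0.152 and 0.236 for the two intervals.
With interference 0.63 (so coincidence = 0.37), expected double-crossover frequency = 0.152 × 0.236 × 0.37 = 0.01327.
Expected number = 0.01327 × 800 = 10.62 ≈ 11.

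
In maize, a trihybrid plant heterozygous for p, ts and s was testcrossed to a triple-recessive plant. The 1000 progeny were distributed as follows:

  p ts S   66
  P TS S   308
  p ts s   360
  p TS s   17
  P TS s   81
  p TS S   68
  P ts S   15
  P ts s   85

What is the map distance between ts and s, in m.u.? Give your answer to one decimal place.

17.9 m.u.

The two most frequent reciprocal classes, p ts s and P TS S, are the parental types, so the F1 was p ts s / P TS S.
The two rarest classes, p TS s and P ts S, are the double crossovers. Comparing them with the parentals, only the ts allele has switched, so ts is the middle locus and the order is p – ts – s.
Crossovers in the ts–s interval produce the single-crossover classes p ts S and P TS s (66 + 81 = 147) plus the double crossovers (32).
RF(ts–s) = (147 + 32) / 1000 = 179/1000 = 0.1790 → 17.9 m.u.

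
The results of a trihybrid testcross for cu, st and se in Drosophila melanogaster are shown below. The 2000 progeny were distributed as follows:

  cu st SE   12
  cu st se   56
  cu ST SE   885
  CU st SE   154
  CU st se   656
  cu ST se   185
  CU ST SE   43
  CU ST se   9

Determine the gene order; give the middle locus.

st

The two most frequent reciprocal classes, CU st se and cu ST SE, are the parental types, so the F1 was CU st se / cu ST SE.
The two rarest classes, CU ST se and cu st SE, are the double crossovers. Comparing them with the parentals, only the st allele has switched, so st is the middle locus and the order is se – st – cu.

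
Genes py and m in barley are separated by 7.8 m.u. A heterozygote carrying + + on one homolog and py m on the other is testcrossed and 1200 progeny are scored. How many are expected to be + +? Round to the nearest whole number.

553

A map distance of 7.8 m.u. corresponds to a recombination frequency of 0.078.
The F1 is + + / py m, so + + is a parental gamete class with expected frequency (1 − r)/2 = 0.922/2 = 0.4610.
Expected number = 0.4610 × 1200 = 553.20 ≈ 553.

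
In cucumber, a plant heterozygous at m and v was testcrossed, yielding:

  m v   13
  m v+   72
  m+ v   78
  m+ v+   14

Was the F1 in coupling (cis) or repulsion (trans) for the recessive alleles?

trans

The two most frequent classes are m+ v (78) and m v+ (72); these are the parental (non-recombinant) types.
So the F1 carried m+ v on one chromosome and m v+ on the other — the recessive alleles are on opposite chromosomes (trans / repulsion).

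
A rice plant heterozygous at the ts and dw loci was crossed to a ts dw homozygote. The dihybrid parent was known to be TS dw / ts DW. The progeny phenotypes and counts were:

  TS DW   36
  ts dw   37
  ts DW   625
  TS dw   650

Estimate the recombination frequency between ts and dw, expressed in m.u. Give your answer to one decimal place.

The recombinant classes are TS DW and ts dw: 36 + 37 = 73.
Recombination frequency = 73/1348 = 0.0542 ≈ 5.4%, i.e. 5.4 m.u.

5.4 m.u.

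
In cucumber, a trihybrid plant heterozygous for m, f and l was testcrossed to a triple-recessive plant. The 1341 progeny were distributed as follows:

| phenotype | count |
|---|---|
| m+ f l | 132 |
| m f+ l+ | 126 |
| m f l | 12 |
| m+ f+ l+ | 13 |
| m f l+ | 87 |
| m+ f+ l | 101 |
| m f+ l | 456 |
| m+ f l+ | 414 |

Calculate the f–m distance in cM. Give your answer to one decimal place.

15.9 cM

The two most frequent reciprocal classes, m+ f l+ and m f+ l, are the parental types, so the F1 was m+ f l+ / m f+ l.
The two rarest classes, m+ f+ l+ and m f l, are the double crossovers. Comparing them with the parentals, only the f allele has switched, so f is the middle locus and the order is m – f – l.
Crossovers in the m–f interval produce the single-crossover classes m f l+ and m+ f+ l (87 + 101 = 188) plus the double crossovers (25).
RF(m–f) = (188 + 25) / 1341 = 213/1341 = 0.1588 → 15.9 cM.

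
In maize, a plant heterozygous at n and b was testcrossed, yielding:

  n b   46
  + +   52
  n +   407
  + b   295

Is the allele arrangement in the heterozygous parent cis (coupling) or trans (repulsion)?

trans

The two most frequent classes are + b (295) and n + (407); these are the parental (non-recombinant) types.
So the F1 carried + b on one chromosome and n + on the other — the recessive alleles are on opposite chromosomes (trans / repulsion).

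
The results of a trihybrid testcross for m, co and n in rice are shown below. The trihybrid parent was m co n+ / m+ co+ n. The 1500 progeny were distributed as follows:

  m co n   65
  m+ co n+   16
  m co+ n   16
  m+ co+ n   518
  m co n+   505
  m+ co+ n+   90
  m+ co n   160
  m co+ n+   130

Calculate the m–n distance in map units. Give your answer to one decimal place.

The two rarest classes, m+ co n+ and m co+ n, are the double crossovers. Comparing them with the parentals, only the m allele has switched, so m is the middle locus and the order is co – m – n.
Crossovers in the m–n interval produce the single-crossover classes m co n and m+ co+ n+ (65 + 90 = 155) plus the double crossovers (32).
RF(m–n) = (155 + 32) / 1500 = 187/1500 = 0.1247 → 12.5 map units.

12.5 map units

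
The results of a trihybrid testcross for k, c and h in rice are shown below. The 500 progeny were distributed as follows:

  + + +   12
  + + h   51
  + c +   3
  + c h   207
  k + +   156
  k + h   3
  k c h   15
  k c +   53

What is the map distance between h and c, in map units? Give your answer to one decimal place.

The two most frequent reciprocal classes, k + + and + c h, are the parental types, so the F1 was k + + / + c h.
The two rarest classes, k + h and + c +, are the double crossovers. Comparing them with the parentals, only the h allele has switched, so h is the middle locus and the order is c – h – k.
Crossovers in the c–h interval produce the single-crossover classes k c + and + + h (53 + 51 = 104) plus the double crossovers (6).
RF(c–h) = (104 + 6) / 500 = 110/500 = 0.2200 → 22.0 map units.

22.0 map units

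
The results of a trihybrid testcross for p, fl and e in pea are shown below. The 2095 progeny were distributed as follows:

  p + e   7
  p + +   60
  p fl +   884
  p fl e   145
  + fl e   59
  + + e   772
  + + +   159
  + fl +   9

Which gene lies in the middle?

The two most frequent reciprocal classes, p fl + and + + e, are the parental types, so the F1 was p fl + / + + e.
The two rarest classes, + fl + and p + e, are the double crossovers. Comparing them with the parentals, only the p allele has switched, so p is the middle locus and the order is e – p – fl.

p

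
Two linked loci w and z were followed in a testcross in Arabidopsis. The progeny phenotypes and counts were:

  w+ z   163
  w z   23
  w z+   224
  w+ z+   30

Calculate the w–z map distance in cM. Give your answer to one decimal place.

The two most frequent classes, w+ z (163) and w z+ (224), are the parental types, so the F1 was w+ z / w z+.
The recombinant classes are w+ z+ and w z: 30 + 23 = 53.
Recombination frequency = 53/440 = 0.1205 ≈ 12.0%, i.e. 12.0 cM.

12.0 cM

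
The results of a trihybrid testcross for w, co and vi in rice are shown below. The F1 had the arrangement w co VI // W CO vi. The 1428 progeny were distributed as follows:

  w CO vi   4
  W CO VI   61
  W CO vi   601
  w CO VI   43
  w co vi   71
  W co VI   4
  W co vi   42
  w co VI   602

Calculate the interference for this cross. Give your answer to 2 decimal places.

0.12

The two rarest classes, W co VI and w CO vi, are the double crossovers. Comparing them with the parentals, only the w allele has switched, so w is the middle locus and the order is vi – w – co.
vi–w: (132 + 8)/1428 = 0.0980; w–co: (85 + 8)/1428 = 0.0651.
Expected DCO frequency = 0.0980 × 0.0651 ≈ 0.00638; observed = 8/1428 ≈ 0.00560.
Coefficient of coincidence = 0.00560/0.00638 ≈ 0.88; interference = 1 − 0.88 = 0.12.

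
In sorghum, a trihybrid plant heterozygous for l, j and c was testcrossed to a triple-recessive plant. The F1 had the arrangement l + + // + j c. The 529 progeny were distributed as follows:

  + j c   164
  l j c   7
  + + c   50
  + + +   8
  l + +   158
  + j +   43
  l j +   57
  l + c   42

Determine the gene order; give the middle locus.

The two rarest classes, + + + and l j c, are the double crossovers. Comparing them with the parentals, only the l allele has switched, so l is the middle locus and the order is j – l – c.

l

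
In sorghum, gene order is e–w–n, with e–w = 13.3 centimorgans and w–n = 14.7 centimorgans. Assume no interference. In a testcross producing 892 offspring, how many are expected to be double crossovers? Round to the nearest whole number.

17

Map distances give recombination frequencies of 0.133 and 0.147 for the two intervals.
With no interference, expected double-crossover frequency = 0.133 × 0.147 = 0.01955.
Expected number = 0.01955 × 892 = 17.44 ≈ 17.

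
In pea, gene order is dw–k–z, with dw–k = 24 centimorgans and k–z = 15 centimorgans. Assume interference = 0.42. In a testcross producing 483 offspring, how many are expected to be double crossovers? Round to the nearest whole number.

10

Map distances give recombination frequencies of 0.240 and 0.150 for the two intervals.
With interference 0.42 (so coincidence = 0.58), expected double-crossover frequency = 0.240 × 0.150 × 0.58 = 0.02088.
Expected number = 0.02088 × 483 = 10.09 ≈ 10.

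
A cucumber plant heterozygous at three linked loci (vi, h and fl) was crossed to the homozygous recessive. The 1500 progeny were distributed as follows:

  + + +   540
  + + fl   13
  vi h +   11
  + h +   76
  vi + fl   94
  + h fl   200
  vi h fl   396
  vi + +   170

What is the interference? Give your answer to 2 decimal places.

The two most frequent reciprocal classes, vi h fl and + + +, are the parental types, so the F1 was vi h fl / + + +.
The two rarest classes, vi h + and + + fl, are the double crossovers. Comparing them with the parentals, only the fl allele has switched, so fl is the middle locus and the order is h – fl – vi.
h–fl: (170 + 24)/1500 = 0.1293; fl–vi: (370 + 24)/1500 = 0.2627.
Expected DCO frequency = 0.1293 × 0.2627 ≈ 0.03397; observed = 24/1500 ≈ 0.01600.
Coefficient of coincidence = 0.01600/0.03397 ≈ 0.47; interference = 1 − 0.47 = 0.53.

0.53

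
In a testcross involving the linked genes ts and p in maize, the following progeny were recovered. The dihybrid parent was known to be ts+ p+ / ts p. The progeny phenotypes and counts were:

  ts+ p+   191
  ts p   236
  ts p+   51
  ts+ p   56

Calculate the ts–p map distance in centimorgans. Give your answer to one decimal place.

20.0 centimorgans

The recombinant classes are ts+ p and ts p+: 56 + 51 = 107.
Recombination frequency = 107/534 = 0.2004 ≈ 20.0%, i.e. 20.0 centimorgans.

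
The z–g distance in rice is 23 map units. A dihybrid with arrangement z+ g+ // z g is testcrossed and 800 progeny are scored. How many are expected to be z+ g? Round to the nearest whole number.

A map distance of 23 map units corresponds to a recombination frequency of 0.230.
The F1 is z+ g+ / z g, so z+ g is a recombinant gamete class with expected frequency r/2 = 0.230/2 = 0.1150.
Expected number = 0.1150 × 800 = 92.00 ≈ 92.

92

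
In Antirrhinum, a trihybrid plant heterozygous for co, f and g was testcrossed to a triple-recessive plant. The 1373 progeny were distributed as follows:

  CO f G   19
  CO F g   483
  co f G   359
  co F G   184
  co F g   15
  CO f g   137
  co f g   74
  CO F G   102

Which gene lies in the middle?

co

The two most frequent reciprocal classes, CO F g and co f G, are the parental types, so the F1 was CO F g / co f G.
The two rarest classes, co F g and CO f G, are the double crossovers. Comparing them with the parentals, only the co allele has switched, so co is the middle locus and the order is g – co – f.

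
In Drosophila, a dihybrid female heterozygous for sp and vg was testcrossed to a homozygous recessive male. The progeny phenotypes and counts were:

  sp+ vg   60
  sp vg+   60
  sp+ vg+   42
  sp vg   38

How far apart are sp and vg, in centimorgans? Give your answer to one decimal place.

40.0 centimorgans

The two most frequent classes, sp+ vg (60) and sp vg+ (60), are the parental types, so the F1 was sp+ vg / sp vg+.
The recombinant classes are sp+ vg+ and sp vg: 42 + 38 = 80.
Recombination frequency = 80/200 = 0.4000 ≈ 40.0%, i.e. 40.0 centimorgans.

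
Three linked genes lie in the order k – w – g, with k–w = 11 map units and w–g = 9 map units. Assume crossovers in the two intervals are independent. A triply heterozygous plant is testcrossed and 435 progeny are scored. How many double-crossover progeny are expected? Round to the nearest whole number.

4

Map distances give recombination frequencies of 0.110 and 0.090 for the two intervals.
With no interference, expected double-crossover frequency = 0.110 × 0.090 = 0.00990.
Expected number = 0.00990 × 435 = 4.31 ≈ 4.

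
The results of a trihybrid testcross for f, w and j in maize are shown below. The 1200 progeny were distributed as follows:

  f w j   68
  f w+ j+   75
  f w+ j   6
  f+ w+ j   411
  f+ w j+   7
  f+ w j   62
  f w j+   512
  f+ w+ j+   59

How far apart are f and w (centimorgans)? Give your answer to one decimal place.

12.5 centimorgans

The two most frequent reciprocal classes, f w j+ and f+ w+ j, are the parental types, so the F1 was f w j+ / f+ w+ j.
The two rarest classes, f+ w j+ and f w+ j, are the double crossovers. Comparing them with the parentals, only the f allele has switched, so f is the middle locus and the order is j – f – w.
Crossovers in the f–w interval produce the single-crossover classes f w+ j+ and f+ w j (75 + 62 = 137) plus the double crossovers (13).
RF(f–w) = (137 + 13) / 1200 = 150/1200 = 0.1250 → 12.5 centimorgans.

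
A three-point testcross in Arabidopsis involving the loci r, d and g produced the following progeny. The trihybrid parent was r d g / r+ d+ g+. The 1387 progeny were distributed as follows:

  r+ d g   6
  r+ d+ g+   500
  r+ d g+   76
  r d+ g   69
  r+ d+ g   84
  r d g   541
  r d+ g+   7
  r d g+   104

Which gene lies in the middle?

The two rarest classes, r+ d g and r d+ g+, are the double crossovers. Comparing them with the parentals, only the r allele has switched, so r is the middle locus and the order is g – r – d.

r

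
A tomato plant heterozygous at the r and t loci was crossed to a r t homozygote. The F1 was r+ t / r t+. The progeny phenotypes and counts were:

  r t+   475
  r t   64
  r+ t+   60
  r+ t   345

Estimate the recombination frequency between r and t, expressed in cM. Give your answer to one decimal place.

The recombinant classes are r+ t+ and r t: 60 + 64 = 124.
Recombination frequency = 124/944 = 0.1314 ≈ 13.1%, i.e. 13.1 cM.

13.1 cM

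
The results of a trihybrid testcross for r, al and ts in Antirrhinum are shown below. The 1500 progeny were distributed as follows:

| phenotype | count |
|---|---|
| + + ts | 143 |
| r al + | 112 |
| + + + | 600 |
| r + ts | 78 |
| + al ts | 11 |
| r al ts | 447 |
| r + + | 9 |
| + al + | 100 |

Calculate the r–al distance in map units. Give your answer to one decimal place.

13.2 map units

The two most frequent reciprocal classes, r al ts and + + +, are the parental types, so the F1 was r al ts / + + +.
The two rarest classes, + al ts and r + +, are the double crossovers. Comparing them with the parentals, only the r allele has switched, so r is the middle locus and the order is al – r – ts.
Crossovers in the al–r interval produce the single-crossover classes r + ts and + al + (78 + 100 = 178) plus the double crossovers (20).
RF(al–r) = (178 + 20) / 1500 = 198/1500 = 0.1320 → 13.2 map units.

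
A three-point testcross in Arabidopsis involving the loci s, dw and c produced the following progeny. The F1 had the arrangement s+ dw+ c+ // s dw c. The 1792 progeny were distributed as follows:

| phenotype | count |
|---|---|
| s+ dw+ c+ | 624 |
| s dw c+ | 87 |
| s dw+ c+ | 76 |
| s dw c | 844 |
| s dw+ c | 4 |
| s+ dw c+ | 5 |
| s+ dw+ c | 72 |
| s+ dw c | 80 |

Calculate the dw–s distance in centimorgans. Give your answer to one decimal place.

The two rarest classes, s+ dw c+ and s dw+ c, are the double crossovers. Comparing them with the parentals, only the dw allele has switched, so dw is the middle locus and the order is s – dw – c.
Crossovers in the s–dw interval produce the single-crossover classes s dw+ c+ and s+ dw c (76 + 80 = 156) plus the double crossovers (9).
RF(s–dw) = (156 + 9) / 1792 = 165/1792 = 0.0921 → 9.2 centimorgans.

9.2 centimorgans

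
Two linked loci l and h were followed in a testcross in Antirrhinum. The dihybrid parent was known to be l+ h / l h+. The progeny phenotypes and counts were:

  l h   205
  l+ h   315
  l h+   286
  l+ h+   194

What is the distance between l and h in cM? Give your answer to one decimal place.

The recombinant classes are l+ h+ and l h: 194 + 205 = 399.
Recombination frequency = 399/1000 = 0.3990 ≈ 39.9%, i.e. 39.9 cM.

39.9 cM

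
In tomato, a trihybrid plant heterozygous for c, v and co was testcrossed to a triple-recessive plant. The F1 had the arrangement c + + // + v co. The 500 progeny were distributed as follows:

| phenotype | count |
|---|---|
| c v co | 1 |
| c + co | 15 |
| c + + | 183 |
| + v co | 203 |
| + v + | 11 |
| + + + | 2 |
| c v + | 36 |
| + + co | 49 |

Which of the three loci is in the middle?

The two rarest classes, + + + and c v co, are the double crossovers. Comparing them with the parentals, only the c allele has switched, so c is the middle locus and the order is v – c – co.

c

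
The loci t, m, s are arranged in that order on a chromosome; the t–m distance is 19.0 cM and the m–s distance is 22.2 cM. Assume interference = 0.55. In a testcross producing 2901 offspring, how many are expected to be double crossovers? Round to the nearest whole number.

55

Map distances give recombination frequencies of 0.190 and 0.222 for the two intervals.
With interference 0.55 (so coincidence = 0.45), expected double-crossover frequency = 0.190 × 0.222 × 0.45 = 0.01898.
Expected number = 0.01898 × 2901 = 55.06 ≈ 55.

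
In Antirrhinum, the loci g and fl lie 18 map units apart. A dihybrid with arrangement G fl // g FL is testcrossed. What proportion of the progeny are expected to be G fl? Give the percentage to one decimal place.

41.0%

A map distance of 18 map units corresponds to a recombination frequency of 0.180.
The F1 is G fl / g FL, so G fl is a parental gamete class with expected frequency (1 − r)/2 = 0.820/2 = 0.4100.
That is 0.4100 = 41.0% of the progeny.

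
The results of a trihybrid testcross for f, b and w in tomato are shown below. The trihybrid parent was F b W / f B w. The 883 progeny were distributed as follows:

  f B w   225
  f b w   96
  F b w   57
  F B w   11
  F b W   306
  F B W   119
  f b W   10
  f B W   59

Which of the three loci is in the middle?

The two rarest classes, f b W and F B w, are the double crossovers. Comparing them with the parentals, only the f allele has switched, so f is the middle locus and the order is b – f – w.

f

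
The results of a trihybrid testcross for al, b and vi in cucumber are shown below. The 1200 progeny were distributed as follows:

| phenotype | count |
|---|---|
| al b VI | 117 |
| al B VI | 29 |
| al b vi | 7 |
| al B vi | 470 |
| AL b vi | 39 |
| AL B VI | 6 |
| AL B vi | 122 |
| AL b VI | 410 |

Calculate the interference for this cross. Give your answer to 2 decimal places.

0.24

The two most frequent reciprocal classes, al B vi and AL b VI, are the parental types, so the F1 was al B vi / AL b VI.
The two rarest classes, al b vi and AL B VI, are the double crossovers. Comparing them with the parentals, only the b allele has switched, so b is the middle locus and the order is al – b – vi.
al–b: (239 + 13)/1200 = 0.2100; b–vi: (68 + 13)/1200 = 0.0675.
Expected DCO frequency = 0.2100 × 0.0675 ≈ 0.01418; observed = 13/1200 ≈ 0.01083.
Coefficient of coincidence = 0.01083/0.01418 ≈ 0.76; interference = 1 − 0.76 = 0.24.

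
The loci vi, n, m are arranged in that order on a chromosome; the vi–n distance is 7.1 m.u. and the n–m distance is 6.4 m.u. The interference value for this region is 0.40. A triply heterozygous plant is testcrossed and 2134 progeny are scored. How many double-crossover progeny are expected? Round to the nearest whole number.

6

Map distances give recombination frequencies of 0.071 and 0.064 for the two intervals.
With interference 0.40 (so coincidence = 0.60), expected double-crossover frequency = 0.071 × 0.064 × 0.60 = 0.00273.
Expected number = 0.00273 × 2134 = 5.82 ≈ 6.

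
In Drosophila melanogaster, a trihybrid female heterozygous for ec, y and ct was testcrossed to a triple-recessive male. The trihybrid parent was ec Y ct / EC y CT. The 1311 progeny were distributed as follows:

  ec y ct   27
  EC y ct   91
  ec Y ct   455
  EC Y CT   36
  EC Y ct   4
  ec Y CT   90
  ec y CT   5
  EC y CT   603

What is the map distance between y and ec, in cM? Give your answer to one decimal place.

5.5 cM

The two rarest classes, EC Y ct and ec y CT, are the double crossovers. Comparing them with the parentals, only the ec allele has switched, so ec is the middle locus and the order is y – ec – ct.
Crossovers in the y–ec interval produce the single-crossover classes ec y ct and EC Y CT (27 + 36 = 63) plus the double crossovers (9).
RF(y–ec) = (63 + 9) / 1311 = 72/1311 = 0.0549 → 5.5 cM.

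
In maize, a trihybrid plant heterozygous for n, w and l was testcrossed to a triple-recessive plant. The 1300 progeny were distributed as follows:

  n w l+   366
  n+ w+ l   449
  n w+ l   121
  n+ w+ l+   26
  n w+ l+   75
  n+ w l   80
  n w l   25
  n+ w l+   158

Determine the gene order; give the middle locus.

The two most frequent reciprocal classes, n w l+ and n+ w+ l, are the parental types, so the F1 was n w l+ / n+ w+ l.
The two rarest classes, n w l and n+ w+ l+, are the double crossovers. Comparing them with the parentals, only the l allele has switched, so l is the middle locus and the order is w – l – n.

l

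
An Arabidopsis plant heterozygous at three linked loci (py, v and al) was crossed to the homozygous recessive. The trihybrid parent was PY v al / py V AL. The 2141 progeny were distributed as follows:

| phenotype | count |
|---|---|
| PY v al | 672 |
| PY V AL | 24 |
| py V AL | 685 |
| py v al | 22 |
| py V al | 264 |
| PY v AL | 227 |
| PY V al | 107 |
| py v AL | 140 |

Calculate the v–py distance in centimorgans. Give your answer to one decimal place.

The two rarest classes, py v al and PY V AL, are the double crossovers. Comparing them with the parentals, only the py allele has switched, so py is the middle locus and the order is v – py – al.
Crossovers in the v–py interval produce the single-crossover classes PY V al and py v AL (107 + 140 = 247) plus the double crossovers (46).
RF(v–py) = (247 + 46) / 2141 = 293/2141 = 0.1369 → 13.7 centimorgans.

13.7 centimorgans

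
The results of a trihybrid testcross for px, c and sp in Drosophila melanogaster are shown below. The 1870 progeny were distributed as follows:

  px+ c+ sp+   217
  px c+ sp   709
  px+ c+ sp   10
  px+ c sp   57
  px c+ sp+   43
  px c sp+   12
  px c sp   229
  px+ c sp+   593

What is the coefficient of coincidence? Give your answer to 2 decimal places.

0.72

The two most frequent reciprocal classes, px+ c sp+ and px c+ sp, are the parental types, so the F1 was px+ c sp+ / px c+ sp.
The two rarest classes, px c sp+ and px+ c+ sp, are the double crossovers. Comparing them with the parentals, only the px allele has switched, so px is the middle locus and the order is sp – px – c.
sp–px: (100 + 22)/1870 = 0.0652; px–c: (446 + 22)/1870 = 0.2503.
Expected DCO frequency = 0.0652 × 0.2503 ≈ 0.01632; observed = 22/1870 ≈ 0.01176.
Coefficient of coincidence = 0.01176/0.01632 ≈ 0.72.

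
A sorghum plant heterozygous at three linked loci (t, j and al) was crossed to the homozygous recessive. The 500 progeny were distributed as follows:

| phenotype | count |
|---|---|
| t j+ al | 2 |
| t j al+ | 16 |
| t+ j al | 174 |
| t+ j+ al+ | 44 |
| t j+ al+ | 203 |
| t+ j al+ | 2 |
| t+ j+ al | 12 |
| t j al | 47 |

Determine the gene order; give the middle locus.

al

The two most frequent reciprocal classes, t j+ al+ and t+ j al, are the parental types, so the F1 was t j+ al+ / t+ j al.
The two rarest classes, t j+ al and t+ j al+, are the double crossovers. Comparing them with the parentals, only the al allele has switched, so al is the middle locus and the order is t – al – j.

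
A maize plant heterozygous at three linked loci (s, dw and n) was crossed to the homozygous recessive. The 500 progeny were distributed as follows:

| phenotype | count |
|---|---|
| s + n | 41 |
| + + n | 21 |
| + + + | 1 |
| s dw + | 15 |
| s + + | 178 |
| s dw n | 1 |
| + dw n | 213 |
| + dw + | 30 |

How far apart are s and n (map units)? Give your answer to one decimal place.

14.6 map units

The two most frequent reciprocal classes, s + + and + dw n, are the parental types, so the F1 was s + + / + dw n.
The two rarest classes, + + + and s dw n, are the double crossovers. Comparing them with the parentals, only the s allele has switched, so s is the middle locus and the order is n – s – dw.
Crossovers in the n–s interval produce the single-crossover classes s + n and + dw + (41 + 30 = 71) plus the double crossovers (2).
RF(n–s) = (71 + 2) / 500 = 73/500 = 0.1460 → 14.6 map units.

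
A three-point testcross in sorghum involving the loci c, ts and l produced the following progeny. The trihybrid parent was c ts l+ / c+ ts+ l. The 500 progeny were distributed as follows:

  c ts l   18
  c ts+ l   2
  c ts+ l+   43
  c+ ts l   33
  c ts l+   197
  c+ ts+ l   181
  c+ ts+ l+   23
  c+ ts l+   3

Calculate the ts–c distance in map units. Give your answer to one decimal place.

The two rarest classes, c+ ts l+ and c ts+ l, are the double crossovers. Comparing them with the parentals, only the c allele has switched, so c is the middle locus and the order is ts – c – l.
Crossovers in the ts–c interval produce the single-crossover classes c ts+ l+ and c+ ts l (43 + 33 = 76) plus the double crossovers (5).
RF(ts–c) = (76 + 5) / 500 = 81/500 = 0.1620 → 16.2 map units.

16.2 map units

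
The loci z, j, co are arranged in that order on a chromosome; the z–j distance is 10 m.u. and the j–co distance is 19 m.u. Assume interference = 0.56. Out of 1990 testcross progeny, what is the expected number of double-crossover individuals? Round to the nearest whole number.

Map distances give recombination frequencies of 0.100 and 0.190 for the two intervals.
With interference 0.56 (so coincidence = 0.44), expected double-crossover frequency = 0.100 × 0.190 × 0.44 = 0.00836.
Expected number = 0.00836 × 1990 = 16.64 ≈ 17.

17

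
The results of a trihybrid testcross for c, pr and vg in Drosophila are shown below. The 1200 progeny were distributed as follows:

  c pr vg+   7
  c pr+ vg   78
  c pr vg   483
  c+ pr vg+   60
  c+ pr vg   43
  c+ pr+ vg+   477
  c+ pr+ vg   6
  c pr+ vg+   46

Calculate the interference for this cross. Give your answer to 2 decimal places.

The two most frequent reciprocal classes, c+ pr+ vg+ and c pr vg, are the parental types, so the F1 was c+ pr+ vg+ / c pr vg.
The two rarest classes, c+ pr+ vg and c pr vg+, are the double crossovers. Comparing them with the parentals, only the vg allele has switched, so vg is the middle locus and the order is pr – vg – c.
pr–vg: (138 + 13)/1200 = 0.1258; vg–c: (89 + 13)/1200 = 0.0850.
Expected DCO frequency = 0.1258 × 0.0850 ≈ 0.01069; observed = 13/1200 ≈ 0.01083.
Coefficient of coincidence = 0.01083/0.01069 ≈ 1.01; interference = 1 − 1.01 = -0.01.

-0.01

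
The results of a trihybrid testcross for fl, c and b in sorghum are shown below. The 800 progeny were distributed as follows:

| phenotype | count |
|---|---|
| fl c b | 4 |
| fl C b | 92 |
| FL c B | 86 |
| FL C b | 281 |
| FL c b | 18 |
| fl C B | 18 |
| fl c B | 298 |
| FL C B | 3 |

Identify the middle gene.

The two most frequent reciprocal classes, FL C b and fl c B, are the parental types, so the F1 was FL C b / fl c B.
The two rarest classes, FL C B and fl c b, are the double crossovers. Comparing them with the parentals, only the b allele has switched, so b is the middle locus and the order is c – b – fl.

b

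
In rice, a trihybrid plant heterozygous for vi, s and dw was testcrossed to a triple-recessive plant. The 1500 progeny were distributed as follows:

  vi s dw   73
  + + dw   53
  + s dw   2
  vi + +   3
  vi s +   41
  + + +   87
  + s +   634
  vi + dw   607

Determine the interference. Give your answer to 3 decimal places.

The two most frequent reciprocal classes, + s + and vi + dw, are the parental types, so the F1 was + s + / vi + dw.
The two rarest classes, + s dw and vi + +, are the double crossovers. Comparing them with the parentals, only the dw allele has switched, so dw is the middle locus and the order is vi – dw – s.
vi–dw: (94 + 5)/1500 = 0.0660; dw–s: (160 + 5)/1500 = 0.1100.
Expected DCO frequency = 0.0660 × 0.1100 ≈ 0.00726; observed = 5/1500 ≈ 0.00333.
Coefficient of coincidence = 0.00333/0.00726 ≈ 0.459; interference = 1 − 0.459 = 0.541.

0.541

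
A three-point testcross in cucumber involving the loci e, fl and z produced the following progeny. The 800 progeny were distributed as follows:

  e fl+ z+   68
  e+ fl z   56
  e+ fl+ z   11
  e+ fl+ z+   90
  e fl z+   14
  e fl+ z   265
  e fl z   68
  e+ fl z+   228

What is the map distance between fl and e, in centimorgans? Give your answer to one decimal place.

22.9 centimorgans

The two most frequent reciprocal classes, e+ fl z+ and e fl+ z, are the parental types, so the F1 was e+ fl z+ / e fl+ z.
The two rarest classes, e fl z+ and e+ fl+ z, are the double crossovers. Comparing them with the parentals, only the e allele has switched, so e is the middle locus and the order is z – e – fl.
Crossovers in the e–fl interval produce the single-crossover classes e+ fl+ z+ and e fl z (90 + 68 = 158) plus the double crossovers (25).
RF(e–fl) = (158 + 25) / 800 = 183/800 = 0.2288 → 22.9 centimorgans.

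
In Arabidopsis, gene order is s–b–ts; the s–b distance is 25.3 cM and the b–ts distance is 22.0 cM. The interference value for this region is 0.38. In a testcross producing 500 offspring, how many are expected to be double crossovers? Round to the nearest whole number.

17

Map distances give recombination frequencies of 0.253 and 0.220 for the two intervals.
With interference 0.38 (so coincidence = 0.62), expected double-crossover frequency = 0.253 × 0.220 × 0.62 = 0.03451.
Expected number = 0.03451 × 500 = 17.25 ≈ 17.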